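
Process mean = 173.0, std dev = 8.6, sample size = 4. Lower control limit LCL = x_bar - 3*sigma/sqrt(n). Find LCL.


LCL = 173.0 - 3 * 8.6 / sqrt(4)

160.1


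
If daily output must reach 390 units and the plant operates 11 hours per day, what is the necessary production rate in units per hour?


Formula: Production Rate = Daily Demand / Available Hours
Rate = 390 units/day / 11 hours/day
Rate = 35.5 units/hour

35.5 units/hour


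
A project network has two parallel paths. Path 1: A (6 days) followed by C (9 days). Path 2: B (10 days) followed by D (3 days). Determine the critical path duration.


Path 1 = 6 + 9 = 15 days
Path 2 = 10 + 3 = 13 days
Duration = max(15, 13) = 15 days

15 days


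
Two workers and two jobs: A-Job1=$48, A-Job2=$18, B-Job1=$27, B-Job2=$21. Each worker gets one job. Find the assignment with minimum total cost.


Option 1: A->1 + B->2 = $48 + $21 = $69
Option 2: A->2 + B->1 = $18 + $27 = $45
Min cost = min($69, $45) = $45

$45


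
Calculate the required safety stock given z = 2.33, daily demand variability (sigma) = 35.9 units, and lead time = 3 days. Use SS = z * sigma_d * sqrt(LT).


Formula: SS = z * sigma_d * sqrt(LT)
sqrt(LT) = sqrt(3) = 1.7321
SS = 2.33 * 35.9 * 1.7321
SS = 144.9 units

144.9 units


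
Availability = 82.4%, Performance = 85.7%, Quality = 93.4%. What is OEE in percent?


Formula: OEE = Availability * Performance * Quality / 10000
A * P = 82.4% * 85.7% / 100 = 70.62%
OEE = 70.62% * 93.4% / 100 = 66.0%

66.0%


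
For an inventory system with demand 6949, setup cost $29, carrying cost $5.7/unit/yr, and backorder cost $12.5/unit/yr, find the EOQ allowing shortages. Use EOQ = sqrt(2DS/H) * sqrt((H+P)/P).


Formula: EOQ* = sqrt(2DS/H) * sqrt((H+P)/P)
Base EOQ = sqrt(2*6949*29/5.7) = 265.91 units
Correction = sqrt((5.7+12.5)/12.5) = 1.20665
EOQ* = 265.91 * 1.20665 = 320.9 units

320.9 units


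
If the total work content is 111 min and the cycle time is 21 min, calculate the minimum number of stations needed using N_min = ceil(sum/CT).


Formula: N_min = ceil(Sum of Task Times / Cycle Time)
N_min = ceil(111 min / 21 min) = ceil(5.2857)
N_min = 6 stations

6


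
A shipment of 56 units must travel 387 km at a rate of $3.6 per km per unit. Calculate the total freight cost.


TC = dist * cost * units = 387 * 3.6 * 56 = $78019.20

$78019.20


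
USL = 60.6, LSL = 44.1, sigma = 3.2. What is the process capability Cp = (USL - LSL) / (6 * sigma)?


Cp = (60.6 - 44.1) / (6 * 3.2)

0.86


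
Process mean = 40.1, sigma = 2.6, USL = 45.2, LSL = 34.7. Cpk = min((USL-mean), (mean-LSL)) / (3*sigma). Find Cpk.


Cpu = (45.2 - 40.1) / (3 * 2.6) = 0.65
Cpl = (40.1 - 34.7) / (3 * 2.6) = 0.69
Cpk = min(0.65, 0.69) = 0.65

0.65


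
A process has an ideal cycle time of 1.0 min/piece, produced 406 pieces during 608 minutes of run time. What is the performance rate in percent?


Formula: Performance = (Ideal CT * Total Count) / Run Time * 100
Ideal output time = 1.0 * 406 = 406.0 min
Performance = 406.0 / 608 * 100 = 66.8%

66.8%


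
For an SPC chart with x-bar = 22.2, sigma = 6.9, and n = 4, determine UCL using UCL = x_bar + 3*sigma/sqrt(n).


UCL = 22.2 + 3 * 6.9 / sqrt(4)

32.55


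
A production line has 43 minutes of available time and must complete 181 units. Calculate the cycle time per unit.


Formula: CT = Available Time / Number of Units
CT = 43 min / 181 units
CT = 0.24 min/unit

0.24 min/unit


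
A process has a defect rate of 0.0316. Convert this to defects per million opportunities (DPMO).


DPMO = defect_rate * 1000000 = 0.0316 * 1000000

31600


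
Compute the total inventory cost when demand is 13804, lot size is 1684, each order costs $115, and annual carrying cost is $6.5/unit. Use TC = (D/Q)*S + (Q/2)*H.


TC = 13804/1684 * 115 + 1684/2 * 6.5

$6415.67


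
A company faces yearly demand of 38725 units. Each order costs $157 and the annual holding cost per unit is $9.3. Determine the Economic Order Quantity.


Formula: EOQ = sqrt(2 * D * S / H)
Numerator: 2 * 38725 * 157 = 12159650
2DS/H = 12159650 / 9.3 = 1307489.2
EOQ = sqrt(1307489.2) = 1143.5 units

1143.5 units


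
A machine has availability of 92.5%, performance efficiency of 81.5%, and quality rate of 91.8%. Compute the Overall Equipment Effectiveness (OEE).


Formula: OEE = Availability * Performance * Quality / 10000
A * P = 92.5% * 81.5% / 100 = 75.39%
OEE = 75.39% * 91.8% / 100 = 69.2%

69.2%


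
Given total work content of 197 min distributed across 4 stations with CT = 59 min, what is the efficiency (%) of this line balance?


Formula: Efficiency = Sum of Task Times / (N_stations * CT) * 100
Total station capacity = 4 stations * 59 min = 236 min
Efficiency = 197 / 236 * 100 = 83.5%

83.5%


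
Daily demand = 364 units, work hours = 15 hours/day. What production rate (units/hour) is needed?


Formula: Production Rate = Daily Demand / Available Hours
Rate = 364 units/day / 15 hours/day
Rate = 24.3 units/hour

24.3 units/hour


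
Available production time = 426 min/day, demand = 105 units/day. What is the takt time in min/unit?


Formula: Takt Time = Available Production Time / Customer Demand
Takt = 426 min/day / 105 units/day
Takt = 4.06 min/unit

4.06 min/unit


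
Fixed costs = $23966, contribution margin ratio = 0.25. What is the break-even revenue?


Formula: BER = Fixed Costs / Contribution Margin Ratio
BER = $23966 / 0.25
BER = $95864.00 (to the nearest cent)

$95864.00


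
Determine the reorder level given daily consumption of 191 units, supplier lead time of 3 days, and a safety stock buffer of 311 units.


Formula: ROP = (Daily Demand * Lead Time) + Safety Stock
Demand during lead time = 191 * 3 = 573 units
ROP = 573 + 311 = 884 units

884 units


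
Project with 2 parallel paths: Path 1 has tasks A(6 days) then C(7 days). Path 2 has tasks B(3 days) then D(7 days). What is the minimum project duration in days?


Path 1 = 6 + 7 = 13 days
Path 2 = 3 + 7 = 10 days
Duration = max(13, 10) = 13 days

13 days


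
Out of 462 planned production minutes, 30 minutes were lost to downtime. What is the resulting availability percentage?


Formula: Availability = (Planned Time - Downtime) / Planned Time * 100
Uptime = 462 - 30 = 432 min
Availability = 432 / 462 * 100 = 93.5%

93.5%


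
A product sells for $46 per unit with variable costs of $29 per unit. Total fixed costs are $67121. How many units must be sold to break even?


Formula: BEQ = Fixed Costs / (Price - Variable Cost)
Contribution margin = $46 - $29 = $17/unit
BEQ = ceil($67121 / $17/unit) = ceil(3948.29) = 3949 units

3949 units


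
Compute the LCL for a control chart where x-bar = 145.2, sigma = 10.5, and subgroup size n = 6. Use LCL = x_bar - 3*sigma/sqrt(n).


LCL = 145.2 - 3 * 10.5 / sqrt(6)

132.34


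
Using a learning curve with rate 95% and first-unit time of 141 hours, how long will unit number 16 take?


Formula: T_n = T_1 * (learning_rate)^(log2(n)) where learning_rate = rate/100
Doublings = log2(16) = 4
T_n = 141 * 0.95^4
T_n = 141 * 0.8145 = 114.8 hours

114.8 hours


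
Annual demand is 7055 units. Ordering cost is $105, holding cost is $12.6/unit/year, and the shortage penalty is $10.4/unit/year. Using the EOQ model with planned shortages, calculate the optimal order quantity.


Formula: EOQ* = sqrt(2DS/H) * sqrt((H+P)/P)
Base EOQ = sqrt(2*7055*105/12.6) = 342.9 units
Correction = sqrt((12.6+10.4)/10.4) = 1.48712
EOQ* = 342.9 * 1.48712 = 509.9 units

509.9 units


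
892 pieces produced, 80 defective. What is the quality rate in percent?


Formula: Quality Rate = Good Pieces / Total Pieces * 100
Good pieces = 892 - 80 = 812
QR = 812 / 892 * 100 = 91.0%

91.0%


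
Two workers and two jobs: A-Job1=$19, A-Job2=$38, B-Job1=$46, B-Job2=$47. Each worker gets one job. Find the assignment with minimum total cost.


Option 1: A->1 + B->2 = $19 + $47 = $66
Option 2: A->2 + B->1 = $38 + $46 = $84
Min cost = min($66, $84) = $66

$66


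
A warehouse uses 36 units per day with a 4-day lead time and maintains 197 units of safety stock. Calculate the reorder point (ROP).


Formula: ROP = (Daily Demand * Lead Time) + Safety Stock
Demand during lead time = 36 * 4 = 144 units
ROP = 144 + 197 = 341 units

341 units


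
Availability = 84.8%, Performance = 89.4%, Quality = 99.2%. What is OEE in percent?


Formula: OEE = Availability * Performance * Quality / 10000
A * P = 84.8% * 89.4% / 100 = 75.81%
OEE = 75.81% * 99.2% / 100 = 75.2%

75.2%


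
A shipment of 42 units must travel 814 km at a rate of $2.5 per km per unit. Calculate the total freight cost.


TC = dist * cost * units = 814 * 2.5 * 42 = $85470.00

$85470.00


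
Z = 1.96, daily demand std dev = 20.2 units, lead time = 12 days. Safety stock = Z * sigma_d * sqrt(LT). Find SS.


Formula: SS = z * sigma_d * sqrt(LT)
sqrt(LT) = sqrt(12) = 3.4641
SS = 1.96 * 20.2 * 3.4641
SS = 137.2 units

137.2 units


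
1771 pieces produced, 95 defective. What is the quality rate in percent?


Formula: Quality Rate = Good Pieces / Total Pieces * 100
Good pieces = 1771 - 95 = 1676
QR = 1676 / 1771 * 100 = 94.6%

94.6%


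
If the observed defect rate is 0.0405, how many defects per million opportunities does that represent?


DPMO = defect_rate * 1000000 = 0.0405 * 1000000

40500


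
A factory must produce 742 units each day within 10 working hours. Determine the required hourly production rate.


Formula: Production Rate = Daily Demand / Available Hours
Rate = 742 units/day / 10 hours/day
Rate = 74.2 units/hour

74.2 units/hour


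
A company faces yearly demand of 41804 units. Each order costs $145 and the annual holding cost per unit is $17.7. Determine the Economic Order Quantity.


Formula: EOQ = sqrt(2 * D * S / H)
Numerator: 2 * 41804 * 145 = 12123160
2DS/H = 12123160 / 17.7 = 684924.3
EOQ = sqrt(684924.3) = 827.6 units

827.6 units


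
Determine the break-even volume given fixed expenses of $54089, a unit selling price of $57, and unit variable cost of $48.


Formula: BEQ = Fixed Costs / (Price - Variable Cost)
Contribution margin = $57 - $48 = $9/unit
BEQ = ceil($54089 / $9/unit) = ceil(6009.89) = 6010 units

6010 units


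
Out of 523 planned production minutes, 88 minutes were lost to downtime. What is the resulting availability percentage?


Formula: Availability = (Planned Time - Downtime) / Planned Time * 100
Uptime = 523 - 88 = 435 min
Availability = 435 / 523 * 100 = 83.2%

83.2%


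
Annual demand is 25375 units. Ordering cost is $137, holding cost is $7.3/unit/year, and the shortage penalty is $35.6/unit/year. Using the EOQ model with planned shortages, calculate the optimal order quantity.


Formula: EOQ* = sqrt(2DS/H) * sqrt((H+P)/P)
Base EOQ = sqrt(2*25375*137/7.3) = 975.93 units
Correction = sqrt((7.3+35.6)/35.6) = 1.09775
EOQ* = 975.93 * 1.09775 = 1071.3 units

1071.3 units


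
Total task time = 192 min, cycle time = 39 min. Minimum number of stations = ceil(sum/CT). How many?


Formula: N_min = ceil(Sum of Task Times / Cycle Time)
N_min = ceil(192 min / 39 min) = ceil(4.9231)
N_min = 5 stations

5


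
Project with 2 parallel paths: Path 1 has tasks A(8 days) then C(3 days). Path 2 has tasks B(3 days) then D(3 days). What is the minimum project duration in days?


Path 1 = 8 + 3 = 11 days
Path 2 = 3 + 3 = 6 days
Duration = max(11, 6) = 11 days

11 days


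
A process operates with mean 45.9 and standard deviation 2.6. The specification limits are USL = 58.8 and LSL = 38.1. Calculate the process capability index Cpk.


Cpu = (58.8 - 45.9) / (3 * 2.6) = 1.65
Cpl = (45.9 - 38.1) / (3 * 2.6) = 1.0
Cpk = min(1.65, 1.0) = 1.0

1.0


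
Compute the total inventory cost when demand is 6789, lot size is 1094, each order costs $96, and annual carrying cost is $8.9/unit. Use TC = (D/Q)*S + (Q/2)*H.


TC = 6789/1094 * 96 + 1094/2 * 8.9

$5464.04


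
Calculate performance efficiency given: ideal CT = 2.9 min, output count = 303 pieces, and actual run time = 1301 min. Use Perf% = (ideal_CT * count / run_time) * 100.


Formula: Performance = (Ideal CT * Total Count) / Run Time * 100
Ideal output time = 2.9 * 303 = 878.7 min
Performance = 878.7 / 1301 * 100 = 67.5%

67.5%


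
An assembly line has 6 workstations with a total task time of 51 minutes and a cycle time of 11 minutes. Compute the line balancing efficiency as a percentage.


Formula: Efficiency = Sum of Task Times / (N_stations * CT) * 100
Total station capacity = 6 stations * 11 min = 66 min
Efficiency = 51 / 66 * 100 = 77.3%

77.3%


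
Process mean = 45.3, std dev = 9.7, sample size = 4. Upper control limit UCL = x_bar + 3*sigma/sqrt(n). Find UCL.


UCL = 45.3 + 3 * 9.7 / sqrt(4)

59.85


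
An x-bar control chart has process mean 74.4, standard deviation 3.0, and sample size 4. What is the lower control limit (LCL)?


LCL = 74.4 - 3 * 3.0 / sqrt(4)

69.9


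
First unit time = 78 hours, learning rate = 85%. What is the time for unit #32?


Formula: T_n = T_1 * (learning_rate)^(log2(n)) where learning_rate = rate/100
Doublings = log2(32) = 5
T_n = 78 * 0.85^5
T_n = 78 * 0.4437 = 34.6 hours

34.6 hours


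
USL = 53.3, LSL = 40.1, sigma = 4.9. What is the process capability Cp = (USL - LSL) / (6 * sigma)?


Cp = (53.3 - 40.1) / (6 * 4.9)

0.45


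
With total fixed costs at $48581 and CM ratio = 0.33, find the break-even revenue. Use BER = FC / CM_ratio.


Formula: BER = Fixed Costs / Contribution Margin Ratio
BER = $48581 / 0.33
BER = $147215.15 (to the nearest cent)

$147215.15


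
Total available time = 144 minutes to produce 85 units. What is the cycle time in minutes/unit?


Formula: CT = Available Time / Number of Units
CT = 144 min / 85 units
CT = 1.69 min/unit

1.69 min/unit


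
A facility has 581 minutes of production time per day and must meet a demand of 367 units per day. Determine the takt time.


Formula: Takt Time = Available Production Time / Customer Demand
Takt = 581 min/day / 367 units/day
Takt = 1.58 min/unit

1.58 min/unit


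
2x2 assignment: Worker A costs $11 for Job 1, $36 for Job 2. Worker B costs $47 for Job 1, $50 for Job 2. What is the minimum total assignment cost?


Option 1: A->1 + B->2 = $11 + $50 = $61
Option 2: A->2 + B->1 = $36 + $47 = $83
Min cost = min($61, $83) = $61

$61


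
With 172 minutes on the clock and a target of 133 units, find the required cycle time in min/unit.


Formula: CT = Available Time / Number of Units
CT = 172 min / 133 units
CT = 1.29 min/unit

1.29 min/unit


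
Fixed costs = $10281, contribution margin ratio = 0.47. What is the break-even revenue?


Formula: BER = Fixed Costs / Contribution Margin Ratio
BER = $10281 / 0.47
BER = $21874.47 (to the nearest cent)

$21874.47


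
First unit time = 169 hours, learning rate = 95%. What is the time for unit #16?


Formula: T_n = T_1 * (learning_rate)^(log2(n)) where learning_rate = rate/100
Doublings = log2(16) = 4
T_n = 169 * 0.95^4
T_n = 169 * 0.8145 = 137.7 hours

137.7 hours


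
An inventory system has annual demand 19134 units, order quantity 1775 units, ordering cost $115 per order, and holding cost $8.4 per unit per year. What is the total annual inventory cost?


TC = 19134/1775 * 115 + 1775/2 * 8.4

$8694.67


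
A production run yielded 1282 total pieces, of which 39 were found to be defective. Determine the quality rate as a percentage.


Formula: Quality Rate = Good Pieces / Total Pieces * 100
Good pieces = 1282 - 39 = 1243
QR = 1243 / 1282 * 100 = 97.0%

97.0%


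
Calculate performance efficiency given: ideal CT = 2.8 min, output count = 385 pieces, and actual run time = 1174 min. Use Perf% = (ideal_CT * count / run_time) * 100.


Formula: Performance = (Ideal CT * Total Count) / Run Time * 100
Ideal output time = 2.8 * 385 = 1078.0 min
Performance = 1078.0 / 1174 * 100 = 91.8%

91.8%


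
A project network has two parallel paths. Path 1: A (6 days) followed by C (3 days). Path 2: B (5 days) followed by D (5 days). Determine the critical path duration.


Path 1 = 6 + 3 = 9 days
Path 2 = 5 + 5 = 10 days
Duration = max(9, 10) = 10 days

10 days


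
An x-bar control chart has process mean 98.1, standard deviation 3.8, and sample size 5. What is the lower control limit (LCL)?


LCL = 98.1 - 3 * 3.8 / sqrt(5)

93.0


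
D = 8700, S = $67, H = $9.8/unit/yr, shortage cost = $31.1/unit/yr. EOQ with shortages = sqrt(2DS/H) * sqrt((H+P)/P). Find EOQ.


Formula: EOQ* = sqrt(2DS/H) * sqrt((H+P)/P)
Base EOQ = sqrt(2*8700*67/9.8) = 344.9 units
Correction = sqrt((9.8+31.1)/31.1) = 1.14678
EOQ* = 344.9 * 1.14678 = 395.5 units

395.5 units


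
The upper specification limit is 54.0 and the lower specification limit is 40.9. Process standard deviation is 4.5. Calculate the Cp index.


Cp = (54.0 - 40.9) / (6 * 4.5)

0.49


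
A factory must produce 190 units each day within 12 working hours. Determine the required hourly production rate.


Formula: Production Rate = Daily Demand / Available Hours
Rate = 190 units/day / 12 hours/day
Rate = 15.8 units/hour

15.8 units/hour


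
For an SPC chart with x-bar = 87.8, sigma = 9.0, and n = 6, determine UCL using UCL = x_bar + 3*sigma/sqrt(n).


UCL = 87.8 + 3 * 9.0 / sqrt(6)

98.82


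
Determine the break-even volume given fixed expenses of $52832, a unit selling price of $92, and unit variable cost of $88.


Formula: BEQ = Fixed Costs / (Price - Variable Cost)
Contribution margin = $92 - $88 = $4/unit
BEQ = ceil($52832 / $4/unit) = ceil(13208.0) = 13208 units

13208 units


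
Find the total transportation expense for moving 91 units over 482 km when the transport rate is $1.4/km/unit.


TC = dist * cost * units = 482 * 1.4 * 91 = $61406.80

$61406.80


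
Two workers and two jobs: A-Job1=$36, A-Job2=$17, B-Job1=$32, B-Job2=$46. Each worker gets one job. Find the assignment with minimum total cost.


Option 1: A->1 + B->2 = $36 + $46 = $82
Option 2: A->2 + B->1 = $17 + $32 = $49
Min cost = min($82, $49) = $49

$49


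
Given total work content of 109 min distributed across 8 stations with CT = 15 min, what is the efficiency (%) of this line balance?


Formula: Efficiency = Sum of Task Times / (N_stations * CT) * 100
Total station capacity = 8 stations * 15 min = 120 min
Efficiency = 109 / 120 * 100 = 90.8%

90.8%


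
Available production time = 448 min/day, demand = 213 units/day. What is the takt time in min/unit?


Formula: Takt Time = Available Production Time / Customer Demand
Takt = 448 min/day / 213 units/day
Takt = 2.1 min/unit

2.1 min/unit


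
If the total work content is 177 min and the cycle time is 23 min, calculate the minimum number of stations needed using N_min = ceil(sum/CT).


Formula: N_min = ceil(Sum of Task Times / Cycle Time)
N_min = ceil(177 min / 23 min) = ceil(7.6957)
N_min = 8 stations

8


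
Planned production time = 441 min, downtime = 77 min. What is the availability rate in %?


Formula: Availability = (Planned Time - Downtime) / Planned Time * 100
Uptime = 441 - 77 = 364 min
Availability = 364 / 441 * 100 = 82.5%

82.5%


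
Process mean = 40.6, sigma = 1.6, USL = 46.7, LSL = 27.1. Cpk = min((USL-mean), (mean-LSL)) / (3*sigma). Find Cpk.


Cpu = (46.7 - 40.6) / (3 * 1.6) = 1.27
Cpl = (40.6 - 27.1) / (3 * 1.6) = 2.81
Cpk = min(1.27, 2.81) = 1.27

1.27


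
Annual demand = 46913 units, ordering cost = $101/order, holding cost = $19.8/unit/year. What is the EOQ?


Formula: EOQ = sqrt(2 * D * S / H)
Numerator: 2 * 46913 * 101 = 9476426
2DS/H = 9476426 / 19.8 = 478607.4
EOQ = sqrt(478607.4) = 691.8 units

691.8 units


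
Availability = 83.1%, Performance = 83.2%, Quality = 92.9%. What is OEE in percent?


Formula: OEE = Availability * Performance * Quality / 10000
A * P = 83.1% * 83.2% / 100 = 69.14%
OEE = 69.14% * 92.9% / 100 = 64.2%

64.2%


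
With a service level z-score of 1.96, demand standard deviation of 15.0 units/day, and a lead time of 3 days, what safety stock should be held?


Formula: SS = z * sigma_d * sqrt(LT)
sqrt(LT) = sqrt(3) = 1.7321
SS = 1.96 * 15.0 * 1.7321
SS = 50.9 units

50.9 units


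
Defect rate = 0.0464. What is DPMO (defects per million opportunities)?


DPMO = defect_rate * 1000000 = 0.0464 * 1000000

46400


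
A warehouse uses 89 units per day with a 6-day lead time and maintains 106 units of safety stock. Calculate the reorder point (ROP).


Formula: ROP = (Daily Demand * Lead Time) + Safety Stock
Demand during lead time = 89 * 6 = 534 units
ROP = 534 + 106 = 640 units

640 units


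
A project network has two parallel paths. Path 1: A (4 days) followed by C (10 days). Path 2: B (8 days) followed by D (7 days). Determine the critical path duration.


Path 1 = 4 + 10 = 14 days
Path 2 = 8 + 7 = 15 days
Duration = max(14, 15) = 15 days

15 days


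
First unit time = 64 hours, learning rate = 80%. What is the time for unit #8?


Formula: T_n = T_1 * (learning_rate)^(log2(n)) where learning_rate = rate/100
Doublings = log2(8) = 3
T_n = 64 * 0.8^3
T_n = 64 * 0.512 = 32.8 hours

32.8 hours


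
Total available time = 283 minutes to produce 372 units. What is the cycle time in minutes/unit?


Formula: CT = Available Time / Number of Units
CT = 283 min / 372 units
CT = 0.76 min/unit

0.76 min/unit


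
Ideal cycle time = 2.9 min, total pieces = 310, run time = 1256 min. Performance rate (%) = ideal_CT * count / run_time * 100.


Formula: Performance = (Ideal CT * Total Count) / Run Time * 100
Ideal output time = 2.9 * 310 = 899.0 min
Performance = 899.0 / 1256 * 100 = 71.6%

71.6%


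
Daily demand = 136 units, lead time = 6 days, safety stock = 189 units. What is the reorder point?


Formula: ROP = (Daily Demand * Lead Time) + Safety Stock
Demand during lead time = 136 * 6 = 816 units
ROP = 816 + 189 = 1005 units

1005 units


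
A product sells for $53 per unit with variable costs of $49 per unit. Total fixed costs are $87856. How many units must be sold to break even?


Formula: BEQ = Fixed Costs / (Price - Variable Cost)
Contribution margin = $53 - $49 = $4/unit
BEQ = ceil($87856 / $4/unit) = ceil(21964.0) = 21964 units

21964 units


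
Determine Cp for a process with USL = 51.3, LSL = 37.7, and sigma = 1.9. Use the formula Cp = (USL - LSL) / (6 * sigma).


Cp = (51.3 - 37.7) / (6 * 1.9)

1.19


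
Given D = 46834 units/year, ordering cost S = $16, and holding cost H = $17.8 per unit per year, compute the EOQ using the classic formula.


Formula: EOQ = sqrt(2 * D * S / H)
Numerator: 2 * 46834 * 16 = 1498688
2DS/H = 1498688 / 17.8 = 84196.0
EOQ = sqrt(84196.0) = 290.2 units

290.2 units


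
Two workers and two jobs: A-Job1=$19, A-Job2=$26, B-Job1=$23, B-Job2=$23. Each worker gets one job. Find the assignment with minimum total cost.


Option 1: A->1 + B->2 = $19 + $23 = $42
Option 2: A->2 + B->1 = $26 + $23 = $49
Min cost = min($42, $49) = $42

$42


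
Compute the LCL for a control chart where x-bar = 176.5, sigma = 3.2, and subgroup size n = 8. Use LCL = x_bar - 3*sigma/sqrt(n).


LCL = 176.5 - 3 * 3.2 / sqrt(8)

173.11


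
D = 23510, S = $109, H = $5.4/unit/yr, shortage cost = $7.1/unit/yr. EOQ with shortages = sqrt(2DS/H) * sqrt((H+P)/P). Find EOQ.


Formula: EOQ* = sqrt(2DS/H) * sqrt((H+P)/P)
Base EOQ = sqrt(2*23510*109/5.4) = 974.22 units
Correction = sqrt((5.4+7.1)/7.1) = 1.32686
EOQ* = 974.22 * 1.32686 = 1292.7 units

1292.7 units


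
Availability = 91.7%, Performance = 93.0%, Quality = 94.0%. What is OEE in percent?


Formula: OEE = Availability * Performance * Quality / 10000
A * P = 91.7% * 93.0% / 100 = 85.28%
OEE = 85.28% * 94.0% / 100 = 80.2%

80.2%


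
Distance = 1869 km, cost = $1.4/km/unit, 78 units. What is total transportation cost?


TC = dist * cost * units = 1869 * 1.4 * 78 = $204094.80

$204094.80


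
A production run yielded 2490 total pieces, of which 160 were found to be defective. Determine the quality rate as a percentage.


Formula: Quality Rate = Good Pieces / Total Pieces * 100
Good pieces = 2490 - 160 = 2330
QR = 2330 / 2490 * 100 = 93.6%

93.6%


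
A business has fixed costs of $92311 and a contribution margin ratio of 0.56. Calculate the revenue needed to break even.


Formula: BER = Fixed Costs / Contribution Margin Ratio
BER = $92311 / 0.56
BER = $164841.07 (to the nearest cent)

$164841.07


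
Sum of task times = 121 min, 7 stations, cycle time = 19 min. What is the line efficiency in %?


Formula: Efficiency = Sum of Task Times / (N_stations * CT) * 100
Total station capacity = 7 stations * 19 min = 133 min
Efficiency = 121 / 133 * 100 = 91.0%

91.0%


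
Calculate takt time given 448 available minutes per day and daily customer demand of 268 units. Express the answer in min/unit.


Formula: Takt Time = Available Production Time / Customer Demand
Takt = 448 min/day / 268 units/day
Takt = 1.67 min/unit

1.67 min/unit


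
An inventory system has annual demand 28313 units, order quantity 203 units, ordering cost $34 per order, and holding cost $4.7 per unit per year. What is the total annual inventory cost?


TC = 28313/203 * 34 + 203/2 * 4.7

$5219.13


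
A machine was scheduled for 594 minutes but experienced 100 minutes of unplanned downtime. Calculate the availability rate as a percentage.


Formula: Availability = (Planned Time - Downtime) / Planned Time * 100
Uptime = 594 - 100 = 494 min
Availability = 494 / 594 * 100 = 83.2%

83.2%


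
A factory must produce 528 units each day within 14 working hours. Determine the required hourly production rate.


Formula: Production Rate = Daily Demand / Available Hours
Rate = 528 units/day / 14 hours/day
Rate = 37.7 units/hour

37.7 units/hour


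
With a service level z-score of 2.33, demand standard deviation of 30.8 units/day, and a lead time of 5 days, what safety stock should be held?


Formula: SS = z * sigma_d * sqrt(LT)
sqrt(LT) = sqrt(5) = 2.2361
SS = 2.33 * 30.8 * 2.2361
SS = 160.5 units

160.5 units


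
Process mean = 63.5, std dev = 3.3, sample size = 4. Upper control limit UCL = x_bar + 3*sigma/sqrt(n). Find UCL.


UCL = 63.5 + 3 * 3.3 / sqrt(4)

68.45


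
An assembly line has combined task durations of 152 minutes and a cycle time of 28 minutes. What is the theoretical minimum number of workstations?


Formula: N_min = ceil(Sum of Task Times / Cycle Time)
N_min = ceil(152 min / 28 min) = ceil(5.4286)
N_min = 6 stations

6


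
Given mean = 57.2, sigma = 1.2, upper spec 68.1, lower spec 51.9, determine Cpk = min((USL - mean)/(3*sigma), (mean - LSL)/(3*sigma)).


Cpu = (68.1 - 57.2) / (3 * 1.2) = 3.03
Cpl = (57.2 - 51.9) / (3 * 1.2) = 1.47
Cpk = min(3.03, 1.47) = 1.47

1.47


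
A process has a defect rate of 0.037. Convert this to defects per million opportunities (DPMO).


DPMO = defect_rate * 1000000 = 0.037 * 1000000

37000


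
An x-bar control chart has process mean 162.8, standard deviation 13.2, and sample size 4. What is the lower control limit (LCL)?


LCL = 162.8 - 3 * 13.2 / sqrt(4)

143.0


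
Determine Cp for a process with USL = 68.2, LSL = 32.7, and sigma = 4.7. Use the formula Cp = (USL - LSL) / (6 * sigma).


Cp = (68.2 - 32.7) / (6 * 4.7)

1.26


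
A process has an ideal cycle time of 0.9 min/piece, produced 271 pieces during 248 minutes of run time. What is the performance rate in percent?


Formula: Performance = (Ideal CT * Total Count) / Run Time * 100
Ideal output time = 0.9 * 271 = 243.9 min
Performance = 243.9 / 248 * 100 = 98.3%

98.3%


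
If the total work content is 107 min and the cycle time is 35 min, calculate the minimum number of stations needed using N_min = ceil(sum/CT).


Formula: N_min = ceil(Sum of Task Times / Cycle Time)
N_min = ceil(107 min / 35 min) = ceil(3.0571)
N_min = 4 stations

4


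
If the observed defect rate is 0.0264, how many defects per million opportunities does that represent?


DPMO = defect_rate * 1000000 = 0.0264 * 1000000

26400


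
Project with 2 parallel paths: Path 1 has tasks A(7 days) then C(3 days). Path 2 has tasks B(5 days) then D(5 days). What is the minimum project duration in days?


Path 1 = 7 + 3 = 10 days
Path 2 = 5 + 5 = 10 days
Duration = max(10, 10) = 10 days

10 days


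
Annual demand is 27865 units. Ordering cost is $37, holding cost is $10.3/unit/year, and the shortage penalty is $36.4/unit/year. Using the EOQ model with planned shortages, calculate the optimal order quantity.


Formula: EOQ* = sqrt(2DS/H) * sqrt((H+P)/P)
Base EOQ = sqrt(2*27865*37/10.3) = 447.43 units
Correction = sqrt((10.3+36.4)/36.4) = 1.13268
EOQ* = 447.43 * 1.13268 = 506.8 units

506.8 units


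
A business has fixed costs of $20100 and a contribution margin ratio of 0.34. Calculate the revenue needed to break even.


Formula: BER = Fixed Costs / Contribution Margin Ratio
BER = $20100 / 0.34
BER = $59117.65 (to the nearest cent)

$59117.65


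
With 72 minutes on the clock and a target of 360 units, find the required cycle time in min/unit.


Formula: CT = Available Time / Number of Units
CT = 72 min / 360 units
CT = 0.2 min/unit

0.2 min/unit


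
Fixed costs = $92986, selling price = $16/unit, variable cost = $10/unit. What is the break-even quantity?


Formula: BEQ = Fixed Costs / (Price - Variable Cost)
Contribution margin = $16 - $10 = $6/unit
BEQ = ceil($92986 / $6/unit) = ceil(15497.67) = 15498 units

15498 units


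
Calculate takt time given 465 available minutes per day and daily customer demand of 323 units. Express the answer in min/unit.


Formula: Takt Time = Available Production Time / Customer Demand
Takt = 465 min/day / 323 units/day
Takt = 1.44 min/unit

1.44 min/unit


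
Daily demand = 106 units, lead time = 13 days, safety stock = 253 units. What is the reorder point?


Formula: ROP = (Daily Demand * Lead Time) + Safety Stock
Demand during lead time = 106 * 13 = 1378 units
ROP = 1378 + 253 = 1631 units

1631 units


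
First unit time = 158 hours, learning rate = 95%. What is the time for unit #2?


Formula: T_n = T_1 * (learning_rate)^(log2(n)) where learning_rate = rate/100
Doublings = log2(2) = 1
T_n = 158 * 0.95^1
T_n = 158 * 0.95 = 150.1 hours

150.1 hours


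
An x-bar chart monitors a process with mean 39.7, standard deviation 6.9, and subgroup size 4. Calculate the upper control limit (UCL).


UCL = 39.7 + 3 * 6.9 / sqrt(4)

50.05


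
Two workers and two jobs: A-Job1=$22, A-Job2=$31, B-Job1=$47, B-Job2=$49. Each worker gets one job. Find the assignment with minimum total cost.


Option 1: A->1 + B->2 = $22 + $49 = $71
Option 2: A->2 + B->1 = $31 + $47 = $78
Min cost = min($71, $78) = $71

$71


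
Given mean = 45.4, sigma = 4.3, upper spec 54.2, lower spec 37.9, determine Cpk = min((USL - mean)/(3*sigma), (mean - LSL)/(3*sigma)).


Cpu = (54.2 - 45.4) / (3 * 4.3) = 0.68
Cpl = (45.4 - 37.9) / (3 * 4.3) = 0.58
Cpk = min(0.68, 0.58) = 0.58

0.58


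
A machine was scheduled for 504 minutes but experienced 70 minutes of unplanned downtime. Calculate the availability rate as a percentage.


Formula: Availability = (Planned Time - Downtime) / Planned Time * 100
Uptime = 504 - 70 = 434 min
Availability = 434 / 504 * 100 = 86.1%

86.1%


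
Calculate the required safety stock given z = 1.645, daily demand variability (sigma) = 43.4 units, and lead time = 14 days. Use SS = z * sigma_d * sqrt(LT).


Formula: SS = z * sigma_d * sqrt(LT)
sqrt(LT) = sqrt(14) = 3.7417
SS = 1.645 * 43.4 * 3.7417
SS = 267.1 units

267.1 units


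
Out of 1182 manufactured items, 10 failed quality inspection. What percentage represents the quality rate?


Formula: Quality Rate = Good Pieces / Total Pieces * 100
Good pieces = 1182 - 10 = 1172
QR = 1172 / 1182 * 100 = 99.2%

99.2%


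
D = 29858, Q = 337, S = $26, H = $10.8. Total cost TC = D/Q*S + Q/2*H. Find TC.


TC = 29858/337 * 26 + 337/2 * 10.8

$4123.38


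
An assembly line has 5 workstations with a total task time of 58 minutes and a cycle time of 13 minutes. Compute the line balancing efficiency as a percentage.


Formula: Efficiency = Sum of Task Times / (N_stations * CT) * 100
Total station capacity = 5 stations * 13 min = 65 min
Efficiency = 58 / 65 * 100 = 89.2%

89.2%


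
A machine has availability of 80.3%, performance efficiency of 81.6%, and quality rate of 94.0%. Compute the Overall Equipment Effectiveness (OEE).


Formula: OEE = Availability * Performance * Quality / 10000
A * P = 80.3% * 81.6% / 100 = 65.52%
OEE = 65.52% * 94.0% / 100 = 61.6%

61.6%


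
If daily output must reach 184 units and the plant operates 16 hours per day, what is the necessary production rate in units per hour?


Formula: Production Rate = Daily Demand / Available Hours
Rate = 184 units/day / 16 hours/day
Rate = 11.5 units/hour

11.5 units/hour


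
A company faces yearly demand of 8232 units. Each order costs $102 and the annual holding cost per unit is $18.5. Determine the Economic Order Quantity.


Formula: EOQ = sqrt(2 * D * S / H)
Numerator: 2 * 8232 * 102 = 1679328
2DS/H = 1679328 / 18.5 = 90774.5
EOQ = sqrt(90774.5) = 301.3 units

301.3 units


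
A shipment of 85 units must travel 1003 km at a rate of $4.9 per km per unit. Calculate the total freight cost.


TC = dist * cost * units = 1003 * 4.9 * 85 = $417749.50

$417749.50


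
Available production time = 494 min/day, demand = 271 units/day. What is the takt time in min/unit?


Formula: Takt Time = Available Production Time / Customer Demand
Takt = 494 min/day / 271 units/day
Takt = 1.82 min/unit

1.82 min/unit


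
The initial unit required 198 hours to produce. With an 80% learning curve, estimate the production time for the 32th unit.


Formula: T_n = T_1 * (learning_rate)^(log2(n)) where learning_rate = rate/100
Doublings = log2(32) = 5
T_n = 198 * 0.8^5
T_n = 198 * 0.3277 = 64.9 hours

64.9 hours


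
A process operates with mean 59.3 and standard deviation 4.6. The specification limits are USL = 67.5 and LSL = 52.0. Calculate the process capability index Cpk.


Cpu = (67.5 - 59.3) / (3 * 4.6) = 0.59
Cpl = (59.3 - 52.0) / (3 * 4.6) = 0.53
Cpk = min(0.59, 0.53) = 0.53

0.53


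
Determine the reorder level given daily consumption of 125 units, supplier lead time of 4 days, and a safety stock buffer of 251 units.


Formula: ROP = (Daily Demand * Lead Time) + Safety Stock
Demand during lead time = 125 * 4 = 500 units
ROP = 500 + 251 = 751 units

751 units


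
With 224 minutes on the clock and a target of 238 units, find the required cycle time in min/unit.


Formula: CT = Available Time / Number of Units
CT = 224 min / 238 units
CT = 0.94 min/unit

0.94 min/unit


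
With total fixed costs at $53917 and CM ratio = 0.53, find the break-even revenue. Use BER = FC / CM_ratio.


Formula: BER = Fixed Costs / Contribution Margin Ratio
BER = $53917 / 0.53
BER = $101730.19 (to the nearest cent)

$101730.19


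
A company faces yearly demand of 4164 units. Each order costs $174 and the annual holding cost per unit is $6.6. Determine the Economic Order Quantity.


Formula: EOQ = sqrt(2 * D * S / H)
Numerator: 2 * 4164 * 174 = 1449072
2DS/H = 1449072 / 6.6 = 219556.4
EOQ = sqrt(219556.4) = 468.6 units

468.6 units


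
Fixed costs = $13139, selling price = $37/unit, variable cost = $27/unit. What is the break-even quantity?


Formula: BEQ = Fixed Costs / (Price - Variable Cost)
Contribution margin = $37 - $27 = $10/unit
BEQ = ceil($13139 / $10/unit) = ceil(1313.9) = 1314 units

1314 units


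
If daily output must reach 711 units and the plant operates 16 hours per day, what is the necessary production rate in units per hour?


Formula: Production Rate = Daily Demand / Available Hours
Rate = 711 units/day / 16 hours/day
Rate = 44.4 units/hour

44.4 units/hour


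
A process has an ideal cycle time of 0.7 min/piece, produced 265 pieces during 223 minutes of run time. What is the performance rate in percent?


Formula: Performance = (Ideal CT * Total Count) / Run Time * 100
Ideal output time = 0.7 * 265 = 185.5 min
Performance = 185.5 / 223 * 100 = 83.2%

83.2%


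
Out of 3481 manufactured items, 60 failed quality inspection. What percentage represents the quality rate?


Formula: Quality Rate = Good Pieces / Total Pieces * 100
Good pieces = 3481 - 60 = 3421
QR = 3421 / 3481 * 100 = 98.3%

98.3%


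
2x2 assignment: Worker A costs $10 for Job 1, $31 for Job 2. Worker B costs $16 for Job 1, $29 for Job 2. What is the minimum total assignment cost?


Option 1: A->1 + B->2 = $10 + $29 = $39
Option 2: A->2 + B->1 = $31 + $16 = $47
Min cost = min($39, $47) = $39

$39


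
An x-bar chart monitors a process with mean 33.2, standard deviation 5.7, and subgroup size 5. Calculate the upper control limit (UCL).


UCL = 33.2 + 3 * 5.7 / sqrt(5)

40.85


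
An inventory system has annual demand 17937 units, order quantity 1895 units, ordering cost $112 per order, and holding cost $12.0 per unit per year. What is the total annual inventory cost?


TC = 17937/1895 * 112 + 1895/2 * 12.0

$12430.13


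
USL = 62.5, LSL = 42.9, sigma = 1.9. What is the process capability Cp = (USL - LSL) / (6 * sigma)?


Cp = (62.5 - 42.9) / (6 * 1.9)

1.72


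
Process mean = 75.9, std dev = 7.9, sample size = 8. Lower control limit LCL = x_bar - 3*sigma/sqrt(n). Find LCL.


LCL = 75.9 - 3 * 7.9 / sqrt(8)

67.52


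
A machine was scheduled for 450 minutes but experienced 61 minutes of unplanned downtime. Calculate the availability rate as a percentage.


Formula: Availability = (Planned Time - Downtime) / Planned Time * 100
Uptime = 450 - 61 = 389 min
Availability = 389 / 450 * 100 = 86.4%

86.4%


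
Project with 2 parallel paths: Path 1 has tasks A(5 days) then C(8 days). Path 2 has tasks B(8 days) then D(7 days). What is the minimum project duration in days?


Path 1 = 5 + 8 = 13 days
Path 2 = 8 + 7 = 15 days
Duration = max(13, 15) = 15 days

15 days


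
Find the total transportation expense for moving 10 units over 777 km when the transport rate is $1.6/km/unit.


TC = dist * cost * units = 777 * 1.6 * 10 = $12432.00

$12432.00


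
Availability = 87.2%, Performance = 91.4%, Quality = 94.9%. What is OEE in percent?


Formula: OEE = Availability * Performance * Quality / 10000
A * P = 87.2% * 91.4% / 100 = 79.7%
OEE = 79.7% * 94.9% / 100 = 75.6%

75.6%


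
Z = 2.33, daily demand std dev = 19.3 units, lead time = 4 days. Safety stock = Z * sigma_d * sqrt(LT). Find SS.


Formula: SS = z * sigma_d * sqrt(LT)
sqrt(LT) = sqrt(4) = 2.0
SS = 2.33 * 19.3 * 2.0
SS = 89.9 units

89.9 units


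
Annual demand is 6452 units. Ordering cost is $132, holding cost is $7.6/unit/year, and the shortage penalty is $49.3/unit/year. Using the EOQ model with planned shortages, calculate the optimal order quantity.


Formula: EOQ* = sqrt(2DS/H) * sqrt((H+P)/P)
Base EOQ = sqrt(2*6452*132/7.6) = 473.42 units
Correction = sqrt((7.6+49.3)/49.3) = 1.07432
EOQ* = 473.42 * 1.07432 = 508.6 units

508.6 units


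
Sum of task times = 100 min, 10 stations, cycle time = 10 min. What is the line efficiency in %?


Formula: Efficiency = Sum of Task Times / (N_stations * CT) * 100
Total station capacity = 10 stations * 10 min = 100 min
Efficiency = 100 / 100 * 100 = 100.0%

100.0%


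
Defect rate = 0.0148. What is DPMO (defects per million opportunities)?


DPMO = defect_rate * 1000000 = 0.0148 * 1000000

14800


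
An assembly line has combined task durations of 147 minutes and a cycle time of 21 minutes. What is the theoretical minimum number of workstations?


Formula: N_min = ceil(Sum of Task Times / Cycle Time)
N_min = ceil(147 min / 21 min) = ceil(7.0)
N_min = 7 stations

7


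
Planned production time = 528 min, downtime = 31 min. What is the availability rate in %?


Formula: Availability = (Planned Time - Downtime) / Planned Time * 100
Uptime = 528 - 31 = 497 min
Availability = 497 / 528 * 100 = 94.1%

94.1%
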